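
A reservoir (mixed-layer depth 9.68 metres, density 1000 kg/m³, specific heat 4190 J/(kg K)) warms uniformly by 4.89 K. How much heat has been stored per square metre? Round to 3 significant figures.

Areal heat capacity C = ρ c_p D = 1000 × 4190 × 9.68 = 4.06×10^7 J/(m^2 K).
ΔQ = C ΔT = 4.06×10^7 × 4.89 = 1.98×10^8 J/m².

1.98×10^8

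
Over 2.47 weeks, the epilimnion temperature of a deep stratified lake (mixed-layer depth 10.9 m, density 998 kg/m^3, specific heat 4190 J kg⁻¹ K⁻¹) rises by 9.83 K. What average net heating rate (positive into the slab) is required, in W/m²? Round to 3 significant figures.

300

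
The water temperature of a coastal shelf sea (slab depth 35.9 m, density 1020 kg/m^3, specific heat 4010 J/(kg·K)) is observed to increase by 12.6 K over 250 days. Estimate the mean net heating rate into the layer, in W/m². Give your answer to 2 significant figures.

86

Areal heat capacity C = ρ c_p D = 1020 × 4010 × 35.9 = 1.47×10^8 J/(m²·K).
Required heat per unit area: Q = C ΔT = 1.47×10^8 × 12.6 = 1.85×10^9 J/m².
Flux F = Q / Δt = 1.85×10^9 / 2.16×10^7 s = 85.7 W/m².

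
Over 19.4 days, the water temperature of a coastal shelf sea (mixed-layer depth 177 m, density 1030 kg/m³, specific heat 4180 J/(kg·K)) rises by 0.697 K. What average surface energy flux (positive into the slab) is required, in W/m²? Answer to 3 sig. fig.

317

Areal heat capacity C = ρ c_p D = 1030 × 4180 × 177 = 7.62×10^8 J m⁻² K⁻¹.
Required heat per unit area: Q = C ΔT = 7.62×10^8 × 0.697 = 5.31×10^8 J/m².
Flux F = Q / Δt = 5.31×10^8 / 1.68×10^6 s = 317 W/m².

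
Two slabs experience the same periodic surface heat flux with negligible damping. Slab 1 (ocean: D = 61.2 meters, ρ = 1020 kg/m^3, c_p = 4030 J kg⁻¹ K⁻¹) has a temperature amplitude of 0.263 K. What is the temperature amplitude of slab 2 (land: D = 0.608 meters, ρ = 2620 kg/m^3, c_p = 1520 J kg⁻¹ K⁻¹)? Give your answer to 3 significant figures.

27.3 K

C_ocean = 2.52×10^8 J/(m²·K); C_land = 2.42×10^6 J/(m²·K).
A ∝ 1/C ⇒ A_land = A_ocean × C_ocean/C_land = 0.263 × 104 = 27.3 K.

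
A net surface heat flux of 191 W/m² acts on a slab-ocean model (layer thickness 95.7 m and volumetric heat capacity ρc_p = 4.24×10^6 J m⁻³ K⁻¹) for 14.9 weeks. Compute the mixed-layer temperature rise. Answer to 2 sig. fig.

Areal heat capacity C = ρc_p × D = 4.24×10^6 × 95.7 = 4.06×10^8 J m⁻² K⁻¹.
Net heat input Q = F Δt = 191 × (14.9 weeks × 6.048×10^5 s/week) = 1.72×10^9 J/m².
ΔT = Q / C = 1.72×10^9 / 4.06×10^8 = 4.24 K.

4.2 K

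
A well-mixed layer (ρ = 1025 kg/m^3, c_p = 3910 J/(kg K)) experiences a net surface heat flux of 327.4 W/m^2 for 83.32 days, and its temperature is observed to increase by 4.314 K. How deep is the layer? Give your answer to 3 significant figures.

Heat input Q = F Δt = 327.4 × 7.20×10^6 s = 2.36×10^9 J/m².
Required areal heat capacity C = Q / ΔT = 5.46×10^8 J/(m²·K).
Depth D = C / (ρ c_p) = 5.46×10^8 / (1025 × 3910) = 136 m.

136 m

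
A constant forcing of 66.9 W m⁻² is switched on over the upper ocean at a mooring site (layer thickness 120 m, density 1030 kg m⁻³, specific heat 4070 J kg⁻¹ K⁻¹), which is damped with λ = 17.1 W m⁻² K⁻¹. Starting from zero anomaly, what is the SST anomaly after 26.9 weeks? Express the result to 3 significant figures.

Areal heat capacity C = ρ c_p D = 1030 × 4070 × 120 = 5.03×10^8 J/(m^2 K).
τ = C / λ = 5.03×10^8 / 17.1 = 2.94×10^7 s.
Equilibrium anomaly ΔT_eq = F / λ = 66.9 / 17.1 = 3.91 K.
t = 26.9 weeks = 1.63×10^7 s, so t/τ = 0.553.
ΔT(t) = ΔT_eq (1 − e^(−t/τ)) = 3.91 × (1 − e^−0.553) = 1.66 K.

1.66 K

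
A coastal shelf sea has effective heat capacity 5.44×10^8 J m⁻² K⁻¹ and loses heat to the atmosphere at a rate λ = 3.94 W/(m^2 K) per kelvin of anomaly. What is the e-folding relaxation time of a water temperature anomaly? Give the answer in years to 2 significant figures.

4.4 years

Areal heat capacity C = 5.44×10^8 J m⁻² K⁻¹ (given).
Relaxation time τ = C / λ = 5.44×10^8 / 3.94 = 1.38×10^8 s.
In years: 1.38×10^8 s / (3.156×10^7 s/year) = 4.38 years.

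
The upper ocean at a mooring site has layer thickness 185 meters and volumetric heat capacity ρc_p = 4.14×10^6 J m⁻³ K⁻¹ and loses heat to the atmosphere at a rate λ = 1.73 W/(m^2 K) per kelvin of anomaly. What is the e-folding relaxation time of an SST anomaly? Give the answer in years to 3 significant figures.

14.0 years

Areal heat capacity C = ρc_p × D = 4.14×10^6 × 185 = 7.66×10^8 J m⁻² K⁻¹.
Relaxation time τ = C / λ = 7.66×10^8 / 1.73 = 4.43×10^8 s.
In years: 4.43×10^8 s / (3.156×10^7 s/year) = 14.0 years.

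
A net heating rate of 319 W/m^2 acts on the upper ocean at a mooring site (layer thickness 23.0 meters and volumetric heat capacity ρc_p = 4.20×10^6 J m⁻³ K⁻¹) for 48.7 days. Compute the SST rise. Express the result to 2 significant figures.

Areal heat capacity C = ρc_p × D = 4.20×10^6 × 23.0 = 9.66×10^7 J m⁻² K⁻¹.
Net heat input Q = F Δt = 319 × (48.7 days × 86400 s/day) = 1.34×10^9 J/m².
ΔT = Q / C = 1.34×10^9 / 9.66×10^7 = 13.9 K.

14 K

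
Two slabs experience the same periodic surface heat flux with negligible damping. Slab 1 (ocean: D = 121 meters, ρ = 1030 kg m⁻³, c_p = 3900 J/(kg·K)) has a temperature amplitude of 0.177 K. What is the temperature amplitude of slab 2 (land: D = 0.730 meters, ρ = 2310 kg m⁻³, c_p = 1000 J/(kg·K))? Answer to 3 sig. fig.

51.0 K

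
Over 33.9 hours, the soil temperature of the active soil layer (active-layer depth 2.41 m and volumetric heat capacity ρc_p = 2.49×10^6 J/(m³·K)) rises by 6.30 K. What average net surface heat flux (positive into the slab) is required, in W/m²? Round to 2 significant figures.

310

Areal heat capacity C = ρc_p × D = 2.49×10^6 × 2.41 = 6.00×10^6 J m⁻² K⁻¹.
Required heat per unit area: Q = C ΔT = 6.00×10^6 × 6.30 = 3.78×10^7 J/m².
Flux F = Q / Δt = 3.78×10^7 / 1.22×10^5 s = 310 W/m².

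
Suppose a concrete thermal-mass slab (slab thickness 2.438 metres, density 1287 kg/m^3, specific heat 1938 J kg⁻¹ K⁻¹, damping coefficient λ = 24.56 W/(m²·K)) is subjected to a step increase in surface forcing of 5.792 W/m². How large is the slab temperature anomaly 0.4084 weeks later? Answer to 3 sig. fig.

0.149 K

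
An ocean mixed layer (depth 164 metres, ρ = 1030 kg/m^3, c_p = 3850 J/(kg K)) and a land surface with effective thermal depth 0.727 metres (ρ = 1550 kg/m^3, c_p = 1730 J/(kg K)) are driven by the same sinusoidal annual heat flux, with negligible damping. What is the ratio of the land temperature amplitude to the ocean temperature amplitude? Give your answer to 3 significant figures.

334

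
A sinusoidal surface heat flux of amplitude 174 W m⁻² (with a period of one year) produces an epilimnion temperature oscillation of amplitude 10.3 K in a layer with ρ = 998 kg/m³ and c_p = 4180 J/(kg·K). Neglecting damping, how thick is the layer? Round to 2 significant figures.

20 m

ω = 2π / 3.15×10^7 s = 1.99×10^-7 s⁻¹.
Required C = F₀ / (A ω) = 174 / (10.3 × 1.99×10^-7) = 8.48×10^7 J/(m²·K).
D = C / (ρ c_p) = 8.48×10^7 / (998 × 4180) = 20.3 m.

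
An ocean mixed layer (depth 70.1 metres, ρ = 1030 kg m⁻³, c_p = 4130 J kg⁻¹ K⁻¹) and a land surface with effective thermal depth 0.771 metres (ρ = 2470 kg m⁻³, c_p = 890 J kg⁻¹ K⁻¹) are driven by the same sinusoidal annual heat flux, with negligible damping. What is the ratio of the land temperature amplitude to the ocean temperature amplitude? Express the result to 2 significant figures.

C_ocean = 1030 × 4130 × 70.1 = 2.98×10^8 J/(m²·K).
C_land = 2470 × 890 × 0.771 = 1.69×10^6 J/(m²·K).
Undamped amplitude ∝ 1/C, so A_land/A_ocean = C_ocean/C_land = 176.

180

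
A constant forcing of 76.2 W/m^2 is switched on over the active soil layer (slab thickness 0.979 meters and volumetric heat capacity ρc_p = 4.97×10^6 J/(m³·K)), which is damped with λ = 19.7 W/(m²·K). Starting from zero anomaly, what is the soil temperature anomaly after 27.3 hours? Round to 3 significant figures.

Areal heat capacity C = ρc_p × D = 4.97×10^6 × 0.979 = 4.87×10^6 J/(m²·K).
τ = C / λ = 4.87×10^6 / 19.7 = 2.47×10^5 s.
Equilibrium anomaly ΔT_eq = F / λ = 76.2 / 19.7 = 3.87 K.
t = 27.3 hours = 98300 s, so t/τ = 0.398.
ΔT(t) = ΔT_eq (1 − e^(−t/τ)) = 3.87 × (1 − e^−0.398) = 1.27 K.

1.27 K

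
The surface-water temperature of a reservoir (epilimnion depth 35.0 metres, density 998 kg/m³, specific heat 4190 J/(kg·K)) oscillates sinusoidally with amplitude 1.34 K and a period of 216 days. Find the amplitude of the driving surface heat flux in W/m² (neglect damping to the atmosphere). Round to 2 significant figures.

Areal heat capacity C = ρ c_p D = 998 × 4190 × 35.0 = 1.46×10^8 J m⁻² K⁻¹.
ω = 2π / 1.87×10^7 s = 3.37×10^-7 s⁻¹.
Cω = 1.46×10^8 × 3.37×10^-7 = 49.3 W/(m²·K).
F₀ = A × Cω = 1.34 × 49.3 = 66.0 W/m².

66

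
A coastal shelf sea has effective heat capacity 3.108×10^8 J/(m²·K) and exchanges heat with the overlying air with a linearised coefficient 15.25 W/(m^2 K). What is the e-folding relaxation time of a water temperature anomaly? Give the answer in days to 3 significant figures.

Areal heat capacity C = 3.108×10^8 J/(m²·K) (given).
Relaxation time τ = C / λ = 3.11×10^8 / 15.25 = 2.04×10^7 s.
In days: 2.04×10^7 s / (86400 s/day) = 236 days.

236 days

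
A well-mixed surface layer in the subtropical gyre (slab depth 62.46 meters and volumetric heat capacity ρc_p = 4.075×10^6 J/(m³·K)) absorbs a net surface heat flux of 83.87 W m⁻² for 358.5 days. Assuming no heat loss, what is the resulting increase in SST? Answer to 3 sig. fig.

Areal heat capacity C = ρc_p × D = 4.075×10^6 × 62.46 = 2.55×10^8 J/(m²·K).
Net heat input Q = F Δt = 83.87 × (358.5 days × 86400 s/day) = 2.60×10^9 J/m².
ΔT = Q / C = 2.60×10^9 / 2.55×10^8 = 10.2 K.

10.2 K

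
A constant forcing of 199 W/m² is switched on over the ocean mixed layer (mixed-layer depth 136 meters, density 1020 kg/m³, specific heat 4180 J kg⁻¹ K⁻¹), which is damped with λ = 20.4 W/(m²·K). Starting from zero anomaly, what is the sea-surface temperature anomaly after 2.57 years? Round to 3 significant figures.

9.19 K

Areal heat capacity C = ρ c_p D = 1020 × 4180 × 136 = 5.80×10^8 J/(m²·K).
τ = C / λ = 5.80×10^8 / 20.4 = 2.84×10^7 s.
Equilibrium anomaly ΔT_eq = F / λ = 199 / 20.4 = 9.75 K.
t = 2.57 years = 8.11×10^7 s, so t/τ = 2.85.
ΔT(t) = ΔT_eq (1 − e^(−t/τ)) = 9.75 × (1 − e^−2.85) = 9.19 K.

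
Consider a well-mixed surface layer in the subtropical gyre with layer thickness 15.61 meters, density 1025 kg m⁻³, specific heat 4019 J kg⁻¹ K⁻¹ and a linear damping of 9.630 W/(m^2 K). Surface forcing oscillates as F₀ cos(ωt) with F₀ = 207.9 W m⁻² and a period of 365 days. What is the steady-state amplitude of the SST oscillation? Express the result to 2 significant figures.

Areal heat capacity C = ρ c_p D = 1025 × 4019 × 15.61 = 6.43×10^7 J/(m²·K).
Angular frequency ω = 2π / T = 2π / 3.15×10^7 s = 1.99×10^-7 s⁻¹.
√((Cω)² + λ²) = √((12.8)² + 9.630²) = 16.0 W/(m²·K).
Amplitude A = F₀ / √((Cω)²+λ²) = 207.9 / 16.0 = 13.0 K.

13 K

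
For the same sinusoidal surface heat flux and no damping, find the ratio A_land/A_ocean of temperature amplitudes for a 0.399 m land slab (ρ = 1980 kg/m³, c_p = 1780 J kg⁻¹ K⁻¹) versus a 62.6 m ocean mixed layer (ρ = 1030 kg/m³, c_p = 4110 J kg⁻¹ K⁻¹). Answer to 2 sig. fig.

190

C_ocean = 1030 × 4110 × 62.6 = 2.65×10^8 J/(m²·K).
C_land = 1980 × 1780 × 0.399 = 1.41×10^6 J/(m²·K).
Undamped amplitude ∝ 1/C, so A_land/A_ocean = C_ocean/C_land = 188.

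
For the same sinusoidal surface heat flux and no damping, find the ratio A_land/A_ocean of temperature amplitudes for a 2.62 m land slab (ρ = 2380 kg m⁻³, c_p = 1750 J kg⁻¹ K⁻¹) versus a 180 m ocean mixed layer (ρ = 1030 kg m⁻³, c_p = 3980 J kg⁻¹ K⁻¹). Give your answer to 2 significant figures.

C_ocean = 1030 × 3980 × 180 = 7.38×10^8 J/(m²·K).
C_land = 2380 × 1750 × 2.62 = 1.09×10^7 J/(m²·K).
Undamped amplitude ∝ 1/C, so A_land/A_ocean = C_ocean/C_land = 67.6.

68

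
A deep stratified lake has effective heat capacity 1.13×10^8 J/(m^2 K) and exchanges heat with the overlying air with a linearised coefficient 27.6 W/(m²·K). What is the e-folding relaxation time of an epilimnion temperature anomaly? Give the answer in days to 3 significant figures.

47.4 days

Areal heat capacity C = 1.13×10^8 J/(m^2 K) (given).
Relaxation time τ = C / λ = 1.13×10^8 / 27.6 = 4.09×10^6 s.
In days: 4.09×10^6 s / (86400 s/day) = 47.4 days.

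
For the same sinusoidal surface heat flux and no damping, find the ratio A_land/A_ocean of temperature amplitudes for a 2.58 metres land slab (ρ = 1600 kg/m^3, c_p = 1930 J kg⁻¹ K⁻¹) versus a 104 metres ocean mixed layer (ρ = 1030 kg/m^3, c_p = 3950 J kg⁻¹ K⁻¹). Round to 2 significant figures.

C_ocean = 1030 × 3950 × 104 = 4.23×10^8 J/(m²·K).
C_land = 1600 × 1930 × 2.58 = 7.97×10^6 J/(m²·K).
Undamped amplitude ∝ 1/C, so A_land/A_ocean = C_ocean/C_land = 53.1.

53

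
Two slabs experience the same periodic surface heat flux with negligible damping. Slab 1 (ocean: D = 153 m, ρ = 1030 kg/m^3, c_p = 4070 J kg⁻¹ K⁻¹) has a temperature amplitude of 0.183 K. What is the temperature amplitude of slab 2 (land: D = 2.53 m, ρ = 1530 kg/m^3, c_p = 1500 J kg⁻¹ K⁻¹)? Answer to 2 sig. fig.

C_ocean = 6.41×10^8 J/(m²·K); C_land = 5.81×10^6 J/(m²·K).
A ∝ 1/C ⇒ A_land = A_ocean × C_ocean/C_land = 0.183 × 110 = 20.2 K.

20 K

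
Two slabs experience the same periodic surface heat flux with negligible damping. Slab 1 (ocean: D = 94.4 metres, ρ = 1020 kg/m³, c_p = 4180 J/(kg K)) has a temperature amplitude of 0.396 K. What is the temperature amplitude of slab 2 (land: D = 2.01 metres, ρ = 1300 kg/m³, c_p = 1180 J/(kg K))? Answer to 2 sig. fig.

52 K

C_ocean = 4.02×10^8 J/(m²·K); C_land = 3.08×10^6 J/(m²·K).
A ∝ 1/C ⇒ A_land = A_ocean × C_ocean/C_land = 0.396 × 131 = 51.7 K.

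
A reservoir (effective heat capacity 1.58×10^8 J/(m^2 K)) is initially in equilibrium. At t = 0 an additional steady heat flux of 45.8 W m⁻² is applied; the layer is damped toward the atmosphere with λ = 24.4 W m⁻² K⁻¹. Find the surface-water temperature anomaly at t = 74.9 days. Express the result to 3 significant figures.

1.19 K

Areal heat capacity C = 1.58×10^8 J/(m^2 K) (given).
τ = C / λ = 1.58×10^8 / 24.4 = 6.48×10^6 s.
Equilibrium anomaly ΔT_eq = F / λ = 45.8 / 24.4 = 1.88 K.
t = 74.9 days = 6.47×10^6 s, so t/τ = 0.999.
ΔT(t) = ΔT_eq (1 − e^(−t/τ)) = 1.88 × (1 − e^−0.999) = 1.19 K.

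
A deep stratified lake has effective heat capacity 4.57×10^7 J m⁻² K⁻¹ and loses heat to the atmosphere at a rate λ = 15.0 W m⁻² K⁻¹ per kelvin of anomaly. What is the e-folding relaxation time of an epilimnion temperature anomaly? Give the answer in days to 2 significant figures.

35 days

Areal heat capacity C = 4.57×10^7 J m⁻² K⁻¹ (given).
Relaxation time τ = C / λ = 4.57×10^7 / 15.0 = 3.05×10^6 s.
In days: 3.05×10^6 s / (86400 s/day) = 35.3 days.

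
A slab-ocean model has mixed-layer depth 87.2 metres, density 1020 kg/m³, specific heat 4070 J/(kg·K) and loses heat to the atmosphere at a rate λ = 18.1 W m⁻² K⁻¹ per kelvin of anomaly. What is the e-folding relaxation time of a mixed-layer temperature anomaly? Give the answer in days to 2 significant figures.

230 days

Areal heat capacity C = ρ c_p D = 1020 × 4070 × 87.2 = 3.62×10^8 J/(m²·K).
Relaxation time τ = C / λ = 3.62×10^8 / 18.1 = 2.00×10^7 s.
In days: 2.00×10^7 s / (86400 s/day) = 231 days.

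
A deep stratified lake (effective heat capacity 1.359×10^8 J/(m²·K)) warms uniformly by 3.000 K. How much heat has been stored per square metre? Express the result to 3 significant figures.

Areal heat capacity C = 1.359×10^8 J/(m²·K) (given).
ΔQ = C ΔT = 1.36×10^8 × 3.000 = 4.08×10^8 J/m².

4.08×10^8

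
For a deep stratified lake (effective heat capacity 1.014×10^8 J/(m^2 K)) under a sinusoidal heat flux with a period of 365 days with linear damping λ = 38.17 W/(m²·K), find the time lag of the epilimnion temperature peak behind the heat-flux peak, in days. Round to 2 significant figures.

28 days

Areal heat capacity C = 1.014×10^8 J/(m^2 K) (given).
ω = 2π / 3.15×10^7 s = 1.99×10^-7 s⁻¹.
Phase lag φ = arctan(Cω/λ) = arctan(20.2/38.17) = 0.487 rad.
Time lag = φ / ω = 0.487 / 1.99×10^-7 = 2.44×10^6 s = 28.3 days.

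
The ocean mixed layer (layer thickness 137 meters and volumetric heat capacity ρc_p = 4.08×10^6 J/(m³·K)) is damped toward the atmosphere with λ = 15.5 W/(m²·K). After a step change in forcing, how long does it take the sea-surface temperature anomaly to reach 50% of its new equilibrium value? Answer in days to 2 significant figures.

Areal heat capacity C = ρc_p × D = 4.08×10^6 × 137 = 5.59×10^8 J/(m^2 K).
τ = C / λ = 5.59×10^8 / 15.5 = 3.61×10^7 s.
Fraction reached: 1 − e^(−t/τ) = 0.50 ⇒ t = −τ ln(1 − 0.50) = τ × 0.693.
t = 2.50×10^7 s = 289 days.

290 days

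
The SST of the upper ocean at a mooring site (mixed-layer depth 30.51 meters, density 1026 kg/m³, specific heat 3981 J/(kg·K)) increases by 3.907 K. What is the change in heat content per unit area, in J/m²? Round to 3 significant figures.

4.87×10^8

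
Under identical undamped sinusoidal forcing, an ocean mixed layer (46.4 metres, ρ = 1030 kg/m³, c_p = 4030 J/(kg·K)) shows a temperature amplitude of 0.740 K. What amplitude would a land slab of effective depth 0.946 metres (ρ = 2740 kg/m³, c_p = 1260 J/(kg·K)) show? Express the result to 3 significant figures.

43.6 K

C_ocean = 1.93×10^8 J/(m²·K); C_land = 3.27×10^6 J/(m²·K).
A ∝ 1/C ⇒ A_land = A_ocean × C_ocean/C_land = 0.740 × 59.0 = 43.6 K.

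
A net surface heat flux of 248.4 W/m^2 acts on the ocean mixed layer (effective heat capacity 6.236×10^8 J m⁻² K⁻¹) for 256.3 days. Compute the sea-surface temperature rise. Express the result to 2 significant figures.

Areal heat capacity C = 6.236×10^8 J m⁻² K⁻¹ (given).
Net heat input Q = F Δt = 248.4 × (256.3 days × 86400 s/day) = 5.50×10^9 J/m².
ΔT = Q / C = 5.50×10^9 / 6.24×10^8 = 8.82 K.

8.8 K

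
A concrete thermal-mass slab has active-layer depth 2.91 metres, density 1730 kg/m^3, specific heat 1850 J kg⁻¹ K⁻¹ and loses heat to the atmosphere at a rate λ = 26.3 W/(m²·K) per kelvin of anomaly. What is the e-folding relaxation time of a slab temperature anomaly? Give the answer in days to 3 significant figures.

4.10 days

Areal heat capacity C = ρ c_p D = 1730 × 1850 × 2.91 = 9.31×10^6 J/(m^2 K).
Relaxation time τ = C / λ = 9.31×10^6 / 26.3 = 3.54×10^5 s.
In days: 3.54×10^5 s / (86400 s/day) = 4.10 days.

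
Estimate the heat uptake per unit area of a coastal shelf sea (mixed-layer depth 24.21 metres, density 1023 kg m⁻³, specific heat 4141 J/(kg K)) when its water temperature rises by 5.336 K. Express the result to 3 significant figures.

Areal heat capacity C = ρ c_p D = 1023 × 4141 × 24.21 = 1.03×10^8 J/(m²·K).
ΔQ = C ΔT = 1.03×10^8 × 5.336 = 5.47×10^8 J/m².

5.47×10^8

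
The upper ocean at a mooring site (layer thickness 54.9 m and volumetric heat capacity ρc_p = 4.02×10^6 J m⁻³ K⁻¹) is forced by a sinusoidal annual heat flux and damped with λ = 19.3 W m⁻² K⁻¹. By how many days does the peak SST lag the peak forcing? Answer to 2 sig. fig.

Areal heat capacity C = ρc_p × D = 4.02×10^6 × 54.9 = 2.21×10^8 J/(m^2 K).
ω = 2π / 3.15×10^7 s = 1.99×10^-7 s⁻¹.
Phase lag φ = arctan(Cω/λ) = arctan(44.0/19.3) = 1.16 rad.
Time lag = φ / ω = 1.16 / 1.99×10^-7 = 5.81×10^6 s = 67.2 days.

67 days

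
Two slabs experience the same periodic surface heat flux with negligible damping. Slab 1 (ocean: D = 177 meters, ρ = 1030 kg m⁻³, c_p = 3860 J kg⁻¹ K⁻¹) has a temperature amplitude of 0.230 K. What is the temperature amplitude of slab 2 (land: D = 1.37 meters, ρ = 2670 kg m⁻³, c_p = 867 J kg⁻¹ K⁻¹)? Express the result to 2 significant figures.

C_ocean = 7.04×10^8 J/(m²·K); C_land = 3.17×10^6 J/(m²·K).
A ∝ 1/C ⇒ A_land = A_ocean × C_ocean/C_land = 0.230 × 222 = 51.0 K.

51 K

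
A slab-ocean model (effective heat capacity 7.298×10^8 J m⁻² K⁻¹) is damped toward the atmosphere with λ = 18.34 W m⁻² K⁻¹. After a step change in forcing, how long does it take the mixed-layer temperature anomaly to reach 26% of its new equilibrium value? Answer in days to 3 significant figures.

139 days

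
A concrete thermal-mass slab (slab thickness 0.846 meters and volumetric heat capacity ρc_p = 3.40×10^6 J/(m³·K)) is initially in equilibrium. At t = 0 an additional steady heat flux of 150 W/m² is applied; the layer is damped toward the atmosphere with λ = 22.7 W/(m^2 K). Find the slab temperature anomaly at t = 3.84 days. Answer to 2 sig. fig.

6.1 K

Areal heat capacity C = ρc_p × D = 3.40×10^6 × 0.846 = 2.88×10^6 J m⁻² K⁻¹.
τ = C / λ = 2.88×10^6 / 22.7 = 1.27×10^5 s.
Equilibrium anomaly ΔT_eq = F / λ = 150 / 22.7 = 6.61 K.
t = 3.84 days = 3.32×10^5 s, so t/τ = 2.62.
ΔT(t) = ΔT_eq (1 − e^(−t/τ)) = 6.61 × (1 − e^−2.62) = 6.13 K.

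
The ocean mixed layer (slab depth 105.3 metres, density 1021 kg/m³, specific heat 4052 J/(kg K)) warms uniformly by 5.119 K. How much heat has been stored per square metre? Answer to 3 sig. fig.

Areal heat capacity C = ρ c_p D = 1021 × 4052 × 105.3 = 4.36×10^8 J/(m^2 K).
ΔQ = C ΔT = 4.36×10^8 × 5.119 = 2.23×10^9 J/m².

2.23×10^9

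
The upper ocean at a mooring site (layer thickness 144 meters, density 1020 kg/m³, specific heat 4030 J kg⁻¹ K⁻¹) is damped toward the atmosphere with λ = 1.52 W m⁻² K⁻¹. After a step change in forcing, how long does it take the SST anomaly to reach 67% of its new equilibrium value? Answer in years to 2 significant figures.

Areal heat capacity C = ρ c_p D = 1020 × 4030 × 144 = 5.92×10^8 J/(m^2 K).
τ = C / λ = 5.92×10^8 / 1.52 = 3.89×10^8 s.
Fraction reached: 1 − e^(−t/τ) = 0.67 ⇒ t = −τ ln(1 − 0.67) = τ × 1.11.
t = 4.32×10^8 s = 13.7 years.

14 years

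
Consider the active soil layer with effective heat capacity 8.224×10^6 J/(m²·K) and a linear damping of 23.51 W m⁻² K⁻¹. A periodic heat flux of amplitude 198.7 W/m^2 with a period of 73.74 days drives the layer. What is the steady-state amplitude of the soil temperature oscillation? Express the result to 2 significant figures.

Areal heat capacity C = 8.224×10^6 J/(m²·K) (given).
Angular frequency ω = 2π / T = 2π / 6.37×10^6 s = 9.86×10^-7 s⁻¹.
√((Cω)² + λ²) = √((8.11)² + 23.51²) = 24.9 W/(m²·K).
Amplitude A = F₀ / √((Cω)²+λ²) = 198.7 / 24.9 = 7.99 K.

8.0 K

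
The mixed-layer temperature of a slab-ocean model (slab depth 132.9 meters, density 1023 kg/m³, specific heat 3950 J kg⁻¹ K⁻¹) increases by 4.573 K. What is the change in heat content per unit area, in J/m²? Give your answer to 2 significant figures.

Areal heat capacity C = ρ c_p D = 1023 × 3950 × 132.9 = 5.37×10^8 J m⁻² K⁻¹.
ΔQ = C ΔT = 5.37×10^8 × 4.573 = 2.46×10^9 J/m².

2.5×10^9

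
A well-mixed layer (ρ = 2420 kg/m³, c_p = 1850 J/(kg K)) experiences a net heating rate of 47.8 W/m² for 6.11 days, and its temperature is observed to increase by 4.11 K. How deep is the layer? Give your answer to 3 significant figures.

Heat input Q = F Δt = 47.8 × 5.28×10^5 s = 2.52×10^7 J/m².
Required areal heat capacity C = Q / ΔT = 6.14×10^6 J/(m²·K).
Depth D = C / (ρ c_p) = 6.14×10^6 / (2420 × 1850) = 1.37 m.

1.37 m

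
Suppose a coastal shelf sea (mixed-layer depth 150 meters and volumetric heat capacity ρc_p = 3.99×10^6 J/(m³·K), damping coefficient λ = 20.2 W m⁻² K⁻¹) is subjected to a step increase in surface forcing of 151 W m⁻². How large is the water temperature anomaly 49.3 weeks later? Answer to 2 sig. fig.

4.7 K

Areal heat capacity C = ρc_p × D = 3.99×10^6 × 150 = 5.98×10^8 J/(m²·K).
τ = C / λ = 5.98×10^8 / 20.2 = 2.96×10^7 s.
Equilibrium anomaly ΔT_eq = F / λ = 151 / 20.2 = 7.48 K.
t = 49.3 weeks = 2.98×10^7 s, so t/τ = 1.01.
ΔT(t) = ΔT_eq (1 − e^(−t/τ)) = 7.48 × (1 − e^−1.01) = 4.74 K.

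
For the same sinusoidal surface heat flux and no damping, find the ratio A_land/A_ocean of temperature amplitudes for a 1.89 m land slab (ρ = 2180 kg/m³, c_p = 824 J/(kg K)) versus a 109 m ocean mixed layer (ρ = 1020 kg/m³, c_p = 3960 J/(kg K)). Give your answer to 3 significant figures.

130

C_ocean = 1020 × 3960 × 109 = 4.40×10^8 J/(m²·K).
C_land = 2180 × 824 × 1.89 = 3.40×10^6 J/(m²·K).
Undamped amplitude ∝ 1/C, so A_land/A_ocean = C_ocean/C_land = 130.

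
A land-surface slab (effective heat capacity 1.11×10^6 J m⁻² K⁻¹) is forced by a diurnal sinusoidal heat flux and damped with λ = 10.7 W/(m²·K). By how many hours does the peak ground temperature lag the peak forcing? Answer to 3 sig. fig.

Areal heat capacity C = 1.11×10^6 J m⁻² K⁻¹ (given).
ω = 2π / 86400 s = 7.27×10^-5 s⁻¹.
Phase lag φ = arctan(Cω/λ) = arctan(80.7/10.7) = 1.44 rad.
Time lag = φ / ω = 1.44 / 7.27×10^-5 = 19800 s = 5.50 hours.

5.50 hours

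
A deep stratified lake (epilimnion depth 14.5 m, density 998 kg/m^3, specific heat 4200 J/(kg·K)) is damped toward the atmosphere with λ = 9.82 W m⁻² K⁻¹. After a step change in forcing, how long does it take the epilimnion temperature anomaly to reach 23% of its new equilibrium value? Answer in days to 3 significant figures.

Areal heat capacity C = ρ c_p D = 998 × 4200 × 14.5 = 6.08×10^7 J/(m^2 K).
τ = C / λ = 6.08×10^7 / 9.82 = 6.19×10^6 s.
Fraction reached: 1 − e^(−t/τ) = 0.23 ⇒ t = −τ ln(1 − 0.23) = τ × 0.261.
t = 1.62×10^6 s = 18.7 days.

18.7 days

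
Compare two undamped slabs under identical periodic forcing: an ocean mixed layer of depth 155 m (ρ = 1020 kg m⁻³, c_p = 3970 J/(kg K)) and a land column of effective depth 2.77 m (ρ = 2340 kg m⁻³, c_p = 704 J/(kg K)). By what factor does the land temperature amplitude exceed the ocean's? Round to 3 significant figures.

138

C_ocean = 1020 × 3970 × 155 = 6.28×10^8 J/(m²·K).
C_land = 2340 × 704 × 2.77 = 4.56×10^6 J/(m²·K).
Undamped amplitude ∝ 1/C, so A_land/A_ocean = C_ocean/C_land = 138.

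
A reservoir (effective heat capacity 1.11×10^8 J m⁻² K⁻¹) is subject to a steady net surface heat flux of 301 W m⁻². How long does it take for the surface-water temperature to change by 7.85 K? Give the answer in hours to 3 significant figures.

804 hours

Areal heat capacity C = 1.11×10^8 J m⁻² K⁻¹ (given).
Time required: Δt = C ΔT / F = 1.11×10^8 × 7.85 / 301 = 2.89×10^6 s.
In hours: 2.89×10^6 s / (3600 s/hour) = 804 hours.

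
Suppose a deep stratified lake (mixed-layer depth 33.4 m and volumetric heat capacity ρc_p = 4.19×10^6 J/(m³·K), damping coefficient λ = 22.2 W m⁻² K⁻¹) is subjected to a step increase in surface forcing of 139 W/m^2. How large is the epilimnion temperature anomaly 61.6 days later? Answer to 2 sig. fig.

Areal heat capacity C = ρc_p × D = 4.19×10^6 × 33.4 = 1.40×10^8 J m⁻² K⁻¹.
τ = C / λ = 1.40×10^8 / 22.2 = 6.30×10^6 s.
Equilibrium anomaly ΔT_eq = F / λ = 139 / 22.2 = 6.26 K.
t = 61.6 days = 5.32×10^6 s, so t/τ = 0.844.
ΔT(t) = ΔT_eq (1 − e^(−t/τ)) = 6.26 × (1 − e^−0.844) = 3.57 K.

3.6 K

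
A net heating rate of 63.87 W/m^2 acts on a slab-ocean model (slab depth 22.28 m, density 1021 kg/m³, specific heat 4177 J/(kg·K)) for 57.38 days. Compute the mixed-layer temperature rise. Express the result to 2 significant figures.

Areal heat capacity C = ρ c_p D = 1021 × 4177 × 22.28 = 9.50×10^7 J/(m²·K).
Net heat input Q = F Δt = 63.87 × (57.38 days × 86400 s/day) = 3.17×10^8 J/m².
ΔT = Q / C = 3.17×10^8 / 9.50×10^7 = 3.33 K.

3.3 K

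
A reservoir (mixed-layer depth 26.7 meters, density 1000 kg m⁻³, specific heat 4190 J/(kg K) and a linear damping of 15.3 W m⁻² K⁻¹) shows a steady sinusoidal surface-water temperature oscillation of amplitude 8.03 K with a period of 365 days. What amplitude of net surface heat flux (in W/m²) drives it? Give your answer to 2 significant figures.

Areal heat capacity C = ρ c_p D = 1000 × 4190 × 26.7 = 1.12×10^8 J m⁻² K⁻¹.
ω = 2π / 3.15×10^7 s = 1.99×10^-7 s⁻¹.
√((Cω)² + λ²) = √((22.3)² + 15.3²) = 27.0 W/(m²·K).
F₀ = A × √((Cω)²+λ²) = 8.03 × 27.0 = 217 W/m².

220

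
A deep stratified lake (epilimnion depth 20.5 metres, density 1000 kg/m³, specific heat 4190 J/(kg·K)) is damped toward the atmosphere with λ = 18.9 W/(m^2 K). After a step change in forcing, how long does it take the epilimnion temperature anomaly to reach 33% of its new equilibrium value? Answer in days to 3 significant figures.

21.1 days

Areal heat capacity C = ρ c_p D = 1000 × 4190 × 20.5 = 8.59×10^7 J/(m^2 K).
τ = C / λ = 8.59×10^7 / 18.9 = 4.54×10^6 s.
Fraction reached: 1 − e^(−t/τ) = 0.33 ⇒ t = −τ ln(1 − 0.33) = τ × 0.400.
t = 1.82×10^6 s = 21.1 days.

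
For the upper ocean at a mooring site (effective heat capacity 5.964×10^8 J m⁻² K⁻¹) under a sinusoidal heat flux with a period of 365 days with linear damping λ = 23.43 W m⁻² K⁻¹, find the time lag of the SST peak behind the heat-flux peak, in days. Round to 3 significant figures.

79.9 days

Areal heat capacity C = 5.964×10^8 J m⁻² K⁻¹ (given).
ω = 2π / 3.15×10^7 s = 1.99×10^-7 s⁻¹.
Phase lag φ = arctan(Cω/λ) = arctan(119/23.43) = 1.38 rad.
Time lag = φ / ω = 1.38 / 1.99×10^-7 = 6.91×10^6 s = 79.9 days.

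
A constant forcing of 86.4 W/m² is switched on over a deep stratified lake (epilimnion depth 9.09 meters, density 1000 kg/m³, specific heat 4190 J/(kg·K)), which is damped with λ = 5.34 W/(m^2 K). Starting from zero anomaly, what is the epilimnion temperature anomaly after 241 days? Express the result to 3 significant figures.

15.3 K

Areal heat capacity C = ρ c_p D = 1000 × 4190 × 9.09 = 3.81×10^7 J/(m^2 K).
τ = C / λ = 3.81×10^7 / 5.34 = 7.13×10^6 s.
Equilibrium anomaly ΔT_eq = F / λ = 86.4 / 5.34 = 16.2 K.
t = 241 days = 2.08×10^7 s, so t/τ = 2.92.
ΔT(t) = ΔT_eq (1 − e^(−t/τ)) = 16.2 × (1 − e^−2.92) = 15.3 K.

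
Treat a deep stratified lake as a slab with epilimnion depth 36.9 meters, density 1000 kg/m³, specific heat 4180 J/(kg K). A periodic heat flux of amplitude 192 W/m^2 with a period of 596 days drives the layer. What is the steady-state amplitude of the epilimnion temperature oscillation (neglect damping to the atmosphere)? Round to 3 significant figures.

10.2 K

Areal heat capacity C = ρ c_p D = 1000 × 4180 × 36.9 = 1.54×10^8 J/(m^2 K).
Angular frequency ω = 2π / T = 2π / 5.15×10^7 s = 1.22×10^-7 s⁻¹.
Cω = 1.54×10^8 × 1.22×10^-7 = 18.8 W/(m²·K).
Amplitude A = F₀ / (Cω) = 192 / 18.8 = 10.2 K.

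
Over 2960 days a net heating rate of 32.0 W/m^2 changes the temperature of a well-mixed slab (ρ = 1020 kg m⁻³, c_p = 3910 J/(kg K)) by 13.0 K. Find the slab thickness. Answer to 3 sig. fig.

Heat input Q = F Δt = 32.0 × 2.56×10^8 s = 8.18×10^9 J/m².
Required areal heat capacity C = Q / ΔT = 6.30×10^8 J/(m²·K).
Depth D = C / (ρ c_p) = 6.30×10^8 / (1020 × 3910) = 158 m.

158 m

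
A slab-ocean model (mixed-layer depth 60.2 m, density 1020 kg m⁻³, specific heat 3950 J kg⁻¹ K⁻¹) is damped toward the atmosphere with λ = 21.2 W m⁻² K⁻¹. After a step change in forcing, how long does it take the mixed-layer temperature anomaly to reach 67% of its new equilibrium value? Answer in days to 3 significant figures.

Areal heat capacity C = ρ c_p D = 1020 × 3950 × 60.2 = 2.43×10^8 J/(m^2 K).
τ = C / λ = 2.43×10^8 / 21.2 = 1.14×10^7 s.
Fraction reached: 1 − e^(−t/τ) = 0.67 ⇒ t = −τ ln(1 − 0.67) = τ × 1.11.
t = 1.27×10^7 s = 147 days.

147 days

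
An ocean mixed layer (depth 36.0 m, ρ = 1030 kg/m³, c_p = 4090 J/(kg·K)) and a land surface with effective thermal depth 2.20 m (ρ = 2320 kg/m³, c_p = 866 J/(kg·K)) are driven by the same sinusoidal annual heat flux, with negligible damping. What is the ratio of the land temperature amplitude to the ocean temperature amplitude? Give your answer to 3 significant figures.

C_ocean = 1030 × 4090 × 36.0 = 1.52×10^8 J/(m²·K).
C_land = 2320 × 866 × 2.20 = 4.42×10^6 J/(m²·K).
Undamped amplitude ∝ 1/C, so A_land/A_ocean = C_ocean/C_land = 34.3.

34.3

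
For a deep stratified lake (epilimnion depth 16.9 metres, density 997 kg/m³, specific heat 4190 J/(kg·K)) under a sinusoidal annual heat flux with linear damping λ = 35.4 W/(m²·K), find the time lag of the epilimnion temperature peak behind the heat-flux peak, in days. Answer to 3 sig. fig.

22.0 days

Areal heat capacity C = ρ c_p D = 997 × 4190 × 16.9 = 7.06×10^7 J/(m^2 K).
ω = 2π / 3.15×10^7 s = 1.99×10^-7 s⁻¹.
Phase lag φ = arctan(Cω/λ) = arctan(14.1/35.4) = 0.378 rad.
Time lag = φ / ω = 0.378 / 1.99×10^-7 = 1.90×10^6 s = 22.0 days.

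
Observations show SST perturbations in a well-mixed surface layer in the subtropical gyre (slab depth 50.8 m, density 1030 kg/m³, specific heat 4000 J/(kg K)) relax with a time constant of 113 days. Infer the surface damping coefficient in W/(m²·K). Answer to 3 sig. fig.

21.4

Areal heat capacity C = ρ c_p D = 1030 × 4000 × 50.8 = 2.09×10^8 J m⁻² K⁻¹.
τ = 113 days = 9.76×10^6 s.
λ = C / τ = 2.09×10^8 / 9.76×10^6 = 21.4 W/(m²·K).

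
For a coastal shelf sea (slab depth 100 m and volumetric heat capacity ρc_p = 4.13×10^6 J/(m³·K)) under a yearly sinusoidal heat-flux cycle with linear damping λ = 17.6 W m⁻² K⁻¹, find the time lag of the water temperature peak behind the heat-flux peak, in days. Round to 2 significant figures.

79 days

Areal heat capacity C = ρc_p × D = 4.13×10^6 × 100 = 4.13×10^8 J/(m²·K).
ω = 2π / 3.15×10^7 s = 1.99×10^-7 s⁻¹.
Phase lag φ = arctan(Cω/λ) = arctan(82.3/17.6) = 1.36 rad.
Time lag = φ / ω = 1.36 / 1.99×10^-7 = 6.83×10^6 s = 79.0 days.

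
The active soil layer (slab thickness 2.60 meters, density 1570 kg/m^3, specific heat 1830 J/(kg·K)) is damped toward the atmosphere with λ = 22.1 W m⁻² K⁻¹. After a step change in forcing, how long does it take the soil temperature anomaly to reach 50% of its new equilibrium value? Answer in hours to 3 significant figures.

65.1 hours

Areal heat capacity C = ρ c_p D = 1570 × 1830 × 2.60 = 7.47×10^6 J/(m²·K).
τ = C / λ = 7.47×10^6 / 22.1 = 3.38×10^5 s.
Fraction reached: 1 − e^(−t/τ) = 0.50 ⇒ t = −τ ln(1 − 0.50) = τ × 0.693.
t = 2.34×10^5 s = 65.1 hours.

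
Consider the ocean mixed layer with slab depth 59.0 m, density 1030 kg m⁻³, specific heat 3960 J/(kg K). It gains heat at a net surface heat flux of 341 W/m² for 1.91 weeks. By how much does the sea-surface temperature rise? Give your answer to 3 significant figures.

1.64 K

Areal heat capacity C = ρ c_p D = 1030 × 3960 × 59.0 = 2.41×10^8 J/(m²·K).
Net heat input Q = F Δt = 341 × (1.91 weeks × 6.048×10^5 s/week) = 3.94×10^8 J/m².
ΔT = Q / C = 3.94×10^8 / 2.41×10^8 = 1.64 K.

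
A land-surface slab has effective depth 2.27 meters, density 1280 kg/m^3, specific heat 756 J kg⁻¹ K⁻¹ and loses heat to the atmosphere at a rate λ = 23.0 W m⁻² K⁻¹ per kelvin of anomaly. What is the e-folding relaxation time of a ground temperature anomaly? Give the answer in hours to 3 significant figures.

Areal heat capacity C = ρ c_p D = 1280 × 756 × 2.27 = 2.20×10^6 J/(m^2 K).
Relaxation time τ = C / λ = 2.20×10^6 / 23.0 = 95500 s.
In hours: 95500 s / (3600 s/hour) = 26.5 hours.

26.5 hours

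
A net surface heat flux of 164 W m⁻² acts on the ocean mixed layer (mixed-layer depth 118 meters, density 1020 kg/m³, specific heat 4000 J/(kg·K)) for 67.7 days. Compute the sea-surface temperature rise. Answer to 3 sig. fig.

Areal heat capacity C = ρ c_p D = 1020 × 4000 × 118 = 4.81×10^8 J/(m^2 K).
Net heat input Q = F Δt = 164 × (67.7 days × 86400 s/day) = 9.59×10^8 J/m².
ΔT = Q / C = 9.59×10^8 / 4.81×10^8 = 1.99 K.

1.99 K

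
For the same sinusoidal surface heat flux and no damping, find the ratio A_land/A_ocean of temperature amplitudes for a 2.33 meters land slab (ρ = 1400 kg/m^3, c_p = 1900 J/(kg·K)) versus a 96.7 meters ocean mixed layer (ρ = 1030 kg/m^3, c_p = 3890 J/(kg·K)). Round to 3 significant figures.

62.5

C_ocean = 1030 × 3890 × 96.7 = 3.87×10^8 J/(m²·K).
C_land = 1400 × 1900 × 2.33 = 6.20×10^6 J/(m²·K).
Undamped amplitude ∝ 1/C, so A_land/A_ocean = C_ocean/C_land = 62.5.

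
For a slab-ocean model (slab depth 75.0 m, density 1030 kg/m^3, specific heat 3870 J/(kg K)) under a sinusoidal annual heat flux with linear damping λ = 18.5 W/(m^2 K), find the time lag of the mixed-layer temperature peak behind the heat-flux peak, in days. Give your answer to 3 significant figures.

73.8 days

Areal heat capacity C = ρ c_p D = 1030 × 3870 × 75.0 = 2.99×10^8 J m⁻² K⁻¹.
ω = 2π / 3.15×10^7 s = 1.99×10^-7 s⁻¹.
Phase lag φ = arctan(Cω/λ) = arctan(59.6/18.5) = 1.27 rad.
Time lag = φ / ω = 1.27 / 1.99×10^-7 = 6.37×10^6 s = 73.8 days.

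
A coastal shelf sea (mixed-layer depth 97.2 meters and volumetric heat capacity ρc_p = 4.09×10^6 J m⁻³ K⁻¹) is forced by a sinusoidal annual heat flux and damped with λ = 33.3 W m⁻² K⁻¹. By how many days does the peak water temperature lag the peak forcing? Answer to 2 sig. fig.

68 days

Areal heat capacity C = ρc_p × D = 4.09×10^6 × 97.2 = 3.98×10^8 J/(m^2 K).
ω = 2π / 3.15×10^7 s = 1.99×10^-7 s⁻¹.
Phase lag φ = arctan(Cω/λ) = arctan(79.2/33.3) = 1.17 rad.
Time lag = φ / ω = 1.17 / 1.99×10^-7 = 5.89×10^6 s = 68.1 days.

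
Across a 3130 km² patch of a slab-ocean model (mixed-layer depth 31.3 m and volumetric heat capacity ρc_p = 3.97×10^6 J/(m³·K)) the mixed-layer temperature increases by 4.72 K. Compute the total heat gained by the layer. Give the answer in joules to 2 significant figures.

1.8×10^18 J

Areal heat capacity C = ρc_p × D = 3.97×10^6 × 31.3 = 1.24×10^8 J/(m²·K).
Heat per unit area: q = C ΔT = 1.24×10^8 × 4.72 = 5.87×10^8 J/m².
Total heat: Q = q × A = 5.87×10^8 × (3130 × 10⁶ m²) = 1.84×10^18 J.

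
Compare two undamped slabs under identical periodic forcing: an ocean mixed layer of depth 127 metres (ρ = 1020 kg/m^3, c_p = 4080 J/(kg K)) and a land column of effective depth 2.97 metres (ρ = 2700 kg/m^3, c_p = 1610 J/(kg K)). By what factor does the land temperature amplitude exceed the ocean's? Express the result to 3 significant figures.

C_ocean = 1020 × 4080 × 127 = 5.29×10^8 J/(m²·K).
C_land = 2700 × 1610 × 2.97 = 1.29×10^7 J/(m²·K).
Undamped amplitude ∝ 1/C, so A_land/A_ocean = C_ocean/C_land = 40.9.

40.9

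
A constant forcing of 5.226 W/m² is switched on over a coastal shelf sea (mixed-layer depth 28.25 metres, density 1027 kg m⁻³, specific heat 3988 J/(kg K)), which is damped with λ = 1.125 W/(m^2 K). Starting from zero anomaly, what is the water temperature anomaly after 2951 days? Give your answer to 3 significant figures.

4.26 K

Areal heat capacity C = ρ c_p D = 1027 × 3988 × 28.25 = 1.16×10^8 J m⁻² K⁻¹.
τ = C / λ = 1.16×10^8 / 1.125 = 1.03×10^8 s.
Equilibrium anomaly ΔT_eq = F / λ = 5.226 / 1.125 = 4.65 K.
t = 2951 days = 2.55×10^8 s, so t/τ = 2.48.
ΔT(t) = ΔT_eq (1 − e^(−t/τ)) = 4.65 × (1 − e^−2.48) = 4.26 K.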